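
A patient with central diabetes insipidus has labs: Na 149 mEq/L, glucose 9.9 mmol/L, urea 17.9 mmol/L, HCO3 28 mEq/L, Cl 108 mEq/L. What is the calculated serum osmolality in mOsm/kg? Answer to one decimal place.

Calculated osmolality = 2·Na + glucose + urea
= 2·149 + 9.9 + 17.9
= 298 + 9.90 + 17.90
= 325.8 mOsm/kg

325.8 mOsm/kg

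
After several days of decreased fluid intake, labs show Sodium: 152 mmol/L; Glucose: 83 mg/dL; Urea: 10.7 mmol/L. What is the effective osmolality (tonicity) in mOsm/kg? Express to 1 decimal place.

Effective osmolality excludes urea (freely permeant across cell membranes):
2·Na + glucose/18
= 2·152 + 83/18
= 304 + 4.61
= 308.61 mOsm/kg

308.6 mOsm/kg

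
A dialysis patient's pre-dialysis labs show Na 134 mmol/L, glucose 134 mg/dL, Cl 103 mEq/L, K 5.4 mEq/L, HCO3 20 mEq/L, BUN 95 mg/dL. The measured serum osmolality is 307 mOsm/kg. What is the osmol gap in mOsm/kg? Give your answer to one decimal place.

-2.4 mOsm/kg

Calculated osmolality = 2·Na + glucose/18 + BUN/2.8
= 2·134 + 134/18 + 95/2.8
= 268 + 7.44 + 33.93
= 309.37 mOsm/kg ≈ 309.4 mOsm/kg
Osmolar gap = measured − calculated = 307 − 309.4 = -2.4 mOsm/kg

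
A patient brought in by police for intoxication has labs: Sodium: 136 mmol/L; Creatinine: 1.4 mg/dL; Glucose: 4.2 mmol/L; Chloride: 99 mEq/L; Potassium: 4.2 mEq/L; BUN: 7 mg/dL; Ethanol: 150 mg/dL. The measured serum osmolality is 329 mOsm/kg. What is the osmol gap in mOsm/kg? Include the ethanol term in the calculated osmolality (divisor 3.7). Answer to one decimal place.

9.8 mOsm/kg

Calculated osmolality = 2·Na + glucose + BUN/2.8 + ethanol/3.7
= 2·136 + 4.2 + 7/2.8 + 150/3.7
= 272 + 4.20 + 2.50 + 40.54
= 319.24 mOsm/kg ≈ 319.2 mOsm/kg
Osmolar gap = measured − calculated = 329 − 319.2 = 9.8 mOsm/kg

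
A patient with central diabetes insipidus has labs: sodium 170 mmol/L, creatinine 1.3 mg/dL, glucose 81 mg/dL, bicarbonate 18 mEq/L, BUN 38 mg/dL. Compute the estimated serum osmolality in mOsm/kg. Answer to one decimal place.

358.1 mOsm/kg

Calculated osmolality = 2·Na + glucose/18 + BUN/2.8
= 2·170 + 81/18 + 38/2.8
= 340 + 4.50 + 13.57
= 358.07 mOsm/kg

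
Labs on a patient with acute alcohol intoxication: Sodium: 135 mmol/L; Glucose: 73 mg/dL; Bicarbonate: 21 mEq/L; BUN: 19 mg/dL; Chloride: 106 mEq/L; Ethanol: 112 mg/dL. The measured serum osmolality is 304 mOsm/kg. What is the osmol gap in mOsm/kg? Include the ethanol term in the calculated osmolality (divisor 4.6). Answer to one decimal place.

-1.2 mOsm/kg

Calculated osmolality = 2·Na + glucose/18 + BUN/2.8 + ethanol/4.6
= 2·135 + 73/18 + 19/2.8 + 112/4.6
= 270 + 4.06 + 6.79 + 24.35
= 305.2 mOsm/kg ≈ 305.2 mOsm/kg
Osmolar gap = measured − calculated = 304 − 305.2 = -1.2 mOsm/kg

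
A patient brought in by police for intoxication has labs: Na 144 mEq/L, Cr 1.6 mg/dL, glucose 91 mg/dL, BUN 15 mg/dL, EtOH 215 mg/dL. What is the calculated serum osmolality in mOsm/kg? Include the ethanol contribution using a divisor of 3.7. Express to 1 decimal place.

356.5 mOsm/kg

Calculated osmolality = 2·Na + glucose/18 + BUN/2.8 + ethanol/3.7
= 2·144 + 91/18 + 15/2.8 + 215/3.7
= 288 + 5.06 + 5.36 + 58.11
= 356.53 mOsm/kg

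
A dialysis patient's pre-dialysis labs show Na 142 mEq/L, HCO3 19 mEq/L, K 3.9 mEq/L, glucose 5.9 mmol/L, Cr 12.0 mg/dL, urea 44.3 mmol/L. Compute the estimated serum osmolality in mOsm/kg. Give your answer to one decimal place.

Calculated osmolality = 2·Na + glucose + urea
= 2·142 + 5.9 + 44.3
= 284 + 5.90 + 44.30
= 334.2 mOsm/kg

334.2 mOsm/kg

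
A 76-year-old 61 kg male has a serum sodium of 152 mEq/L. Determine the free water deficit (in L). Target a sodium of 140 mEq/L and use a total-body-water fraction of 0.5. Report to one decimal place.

2.6 L

TBW = 0.5 · 61 = 30.5 L
Free water deficit = TBW · (Na/140 − 1)
= 30.5 · (152/140 − 1)
= 30.5 · 0.0857
= 2.61 L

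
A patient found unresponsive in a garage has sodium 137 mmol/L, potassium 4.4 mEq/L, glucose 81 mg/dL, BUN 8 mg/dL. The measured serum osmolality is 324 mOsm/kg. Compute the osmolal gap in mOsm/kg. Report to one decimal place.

Calculated osmolality = 2·Na + glucose/18 + BUN/2.8
= 2·137 + 81/18 + 8/2.8
= 274 + 4.50 + 2.86
= 281.36 mOsm/kg ≈ 281.4 mOsm/kg
Osmolar gap = measured − calculated = 324 − 281.4 = 42.6 mOsm/kg

42.6 mOsm/kg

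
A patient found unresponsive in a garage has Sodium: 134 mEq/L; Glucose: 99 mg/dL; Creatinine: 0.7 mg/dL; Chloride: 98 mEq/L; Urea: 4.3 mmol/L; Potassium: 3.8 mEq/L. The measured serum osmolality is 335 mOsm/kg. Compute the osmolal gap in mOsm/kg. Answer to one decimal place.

Calculated osmolality = 2·Na + glucose/18 + urea
= 2·134 + 99/18 + 4.3
= 268 + 5.50 + 4.30
= 277.8 mOsm/kg ≈ 277.8 mOsm/kg
Osmolar gap = measured − calculated = 335 − 277.8 = 57.2 mOsm/kg

57.2 mOsm/kg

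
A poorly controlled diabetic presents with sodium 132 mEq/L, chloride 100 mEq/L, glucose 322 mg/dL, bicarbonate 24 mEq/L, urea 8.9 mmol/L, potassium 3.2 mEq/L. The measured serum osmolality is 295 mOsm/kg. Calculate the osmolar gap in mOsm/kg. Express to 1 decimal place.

Calculated osmolality = 2·Na + glucose/18 + urea
= 2·132 + 322/18 + 8.9
= 264 + 17.89 + 8.90
= 290.79 mOsm/kg ≈ 290.8 mOsm/kg
Osmolar gap = measured − calculated = 295 − 290.8 = 4.2 mOsm/kg

4.2 mOsm/kg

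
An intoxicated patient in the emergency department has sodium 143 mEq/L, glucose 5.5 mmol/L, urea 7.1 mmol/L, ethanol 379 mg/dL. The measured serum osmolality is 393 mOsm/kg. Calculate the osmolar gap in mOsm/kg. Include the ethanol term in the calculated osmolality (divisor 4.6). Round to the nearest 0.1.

Calculated osmolality = 2·Na + glucose + urea + ethanol/4.6
= 2·143 + 5.5 + 7.1 + 379/4.6
= 286 + 5.50 + 7.10 + 82.39
= 380.99 mOsm/kg ≈ 381.0 mOsm/kg
Osmolar gap = measured − calculated = 393 − 381.0 = 12.0 mOsm/kg

12.0 mOsm/kg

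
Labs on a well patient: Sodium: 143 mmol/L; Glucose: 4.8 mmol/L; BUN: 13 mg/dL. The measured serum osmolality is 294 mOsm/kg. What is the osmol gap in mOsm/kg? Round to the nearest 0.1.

-1.4 mOsm/kg

Calculated osmolality = 2·Na + glucose + BUN/2.8
= 2·143 + 4.8 + 13/2.8
= 286 + 4.80 + 4.64
= 295.44 mOsm/kg ≈ 295.4 mOsm/kg
Osmolar gap = measured − calculated = 294 − 295.4 = -1.4 mOsm/kg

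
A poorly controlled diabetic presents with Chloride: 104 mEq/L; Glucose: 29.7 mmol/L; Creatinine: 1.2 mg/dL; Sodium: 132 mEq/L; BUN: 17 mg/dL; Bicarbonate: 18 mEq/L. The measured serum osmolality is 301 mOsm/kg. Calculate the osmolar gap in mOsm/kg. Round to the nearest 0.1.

1.2 mOsm/kg

Calculated osmolality = 2·Na + glucose + BUN/2.8
= 2·132 + 29.7 + 17/2.8
= 264 + 29.70 + 6.07
= 299.77 mOsm/kg ≈ 299.8 mOsm/kg
Osmolar gap = measured − calculated = 301 − 299.8 = 1.2 mOsm/kg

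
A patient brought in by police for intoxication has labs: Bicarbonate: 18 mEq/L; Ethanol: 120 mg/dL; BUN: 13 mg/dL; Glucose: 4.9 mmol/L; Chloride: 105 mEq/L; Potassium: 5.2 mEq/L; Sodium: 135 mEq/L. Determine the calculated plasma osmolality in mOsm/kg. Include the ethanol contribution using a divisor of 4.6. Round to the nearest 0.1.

305.6 mOsm/kg

Calculated osmolality = 2·Na + glucose + BUN/2.8 + ethanol/4.6
= 2·135 + 4.9 + 13/2.8 + 120/4.6
= 270 + 4.90 + 4.64 + 26.09
= 305.63 mOsm/kg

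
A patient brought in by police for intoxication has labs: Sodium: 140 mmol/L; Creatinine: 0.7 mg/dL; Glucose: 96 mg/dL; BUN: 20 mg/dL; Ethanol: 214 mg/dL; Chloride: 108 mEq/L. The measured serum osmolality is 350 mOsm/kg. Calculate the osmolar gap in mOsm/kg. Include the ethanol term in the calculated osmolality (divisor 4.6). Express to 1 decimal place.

11.0 mOsm/kg

Calculated osmolality = 2·Na + glucose/18 + BUN/2.8 + ethanol/4.6
= 2·140 + 96/18 + 20/2.8 + 214/4.6
= 280 + 5.33 + 7.14 + 46.52
= 338.99 mOsm/kg ≈ 339.0 mOsm/kg
Osmolar gap = measured − calculated = 350 − 339.0 = 11.0 mOsm/kg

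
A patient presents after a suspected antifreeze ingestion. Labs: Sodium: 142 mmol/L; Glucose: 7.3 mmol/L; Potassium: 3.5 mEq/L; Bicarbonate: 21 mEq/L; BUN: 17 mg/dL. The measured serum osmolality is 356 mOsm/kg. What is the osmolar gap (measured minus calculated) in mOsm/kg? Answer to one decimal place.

Calculated osmolality = 2·Na + glucose + BUN/2.8
= 2·142 + 7.3 + 17/2.8
= 284 + 7.30 + 6.07
= 297.37 mOsm/kg ≈ 297.4 mOsm/kg
Osmolar gap = measured − calculated = 356 − 297.4 = 58.6 mOsm/kg

58.6 mOsm/kg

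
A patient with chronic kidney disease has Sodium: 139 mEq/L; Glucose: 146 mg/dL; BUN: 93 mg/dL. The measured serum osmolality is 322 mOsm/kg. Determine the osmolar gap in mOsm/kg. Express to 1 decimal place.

Calculated osmolality = 2·Na + glucose/18 + BUN/2.8
= 2·139 + 146/18 + 93/2.8
= 278 + 8.11 + 33.21
= 319.32 mOsm/kg ≈ 319.3 mOsm/kg
Osmolar gap = measured − calculated = 322 − 319.3 = 2.7 mOsm/kg

2.7 mOsm/kg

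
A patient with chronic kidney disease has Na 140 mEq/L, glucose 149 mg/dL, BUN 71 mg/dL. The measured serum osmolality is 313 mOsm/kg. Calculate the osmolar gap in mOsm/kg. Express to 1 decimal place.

Calculated osmolality = 2·Na + glucose/18 + BUN/2.8
= 2·140 + 149/18 + 71/2.8
= 280 + 8.28 + 25.36
= 313.64 mOsm/kg ≈ 313.6 mOsm/kg
Osmolar gap = measured − calculated = 313 − 313.6 = -0.6 mOsm/kg

-0.6 mOsm/kg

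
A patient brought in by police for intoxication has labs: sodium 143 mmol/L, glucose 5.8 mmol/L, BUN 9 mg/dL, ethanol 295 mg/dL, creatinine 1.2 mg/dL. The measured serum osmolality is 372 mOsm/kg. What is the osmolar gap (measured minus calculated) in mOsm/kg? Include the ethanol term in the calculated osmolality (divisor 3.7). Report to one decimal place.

-2.7 mOsm/kg

Calculated osmolality = 2·Na + glucose + BUN/2.8 + ethanol/3.7
= 2·143 + 5.8 + 9/2.8 + 295/3.7
= 286 + 5.80 + 3.21 + 79.73
= 374.74 mOsm/kg ≈ 374.7 mOsm/kg
Osmolar gap = measured − calculated = 372 − 374.7 = -2.7 mOsm/kg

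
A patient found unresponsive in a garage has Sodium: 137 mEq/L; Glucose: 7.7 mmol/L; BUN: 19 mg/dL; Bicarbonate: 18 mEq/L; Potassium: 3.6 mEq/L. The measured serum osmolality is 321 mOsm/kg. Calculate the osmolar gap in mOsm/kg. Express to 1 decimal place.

32.5 mOsm/kg

Calculated osmolality = 2·Na + glucose + BUN/2.8
= 2·137 + 7.7 + 19/2.8
= 274 + 7.70 + 6.79
= 288.49 mOsm/kg ≈ 288.5 mOsm/kg
Osmolar gap = measured − calculated = 321 − 288.5 = 32.5 mOsm/kg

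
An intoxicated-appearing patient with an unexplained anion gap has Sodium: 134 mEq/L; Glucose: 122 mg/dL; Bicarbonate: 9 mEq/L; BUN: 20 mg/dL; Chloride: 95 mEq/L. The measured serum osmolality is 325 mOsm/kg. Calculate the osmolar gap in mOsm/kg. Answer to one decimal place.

43.1 mOsm/kg

Calculated osmolality = 2·Na + glucose/18 + BUN/2.8
= 2·134 + 122/18 + 20/2.8
= 268 + 6.78 + 7.14
= 281.92 mOsm/kg ≈ 281.9 mOsm/kg
Osmolar gap = measured − calculated = 325 − 281.9 = 43.1 mOsm/kg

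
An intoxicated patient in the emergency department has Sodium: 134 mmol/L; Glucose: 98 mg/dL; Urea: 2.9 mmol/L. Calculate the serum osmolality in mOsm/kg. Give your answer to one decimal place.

276.3 mOsm/kg

Calculated osmolality = 2·Na + glucose/18 + urea
= 2·134 + 98/18 + 2.9
= 268 + 5.44 + 2.90
= 276.34 mOsm/kg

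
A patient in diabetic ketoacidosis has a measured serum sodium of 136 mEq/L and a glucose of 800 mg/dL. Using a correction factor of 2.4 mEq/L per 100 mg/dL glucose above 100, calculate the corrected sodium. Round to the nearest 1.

153 mEq/L

Corrected Na = measured Na + 2.4 · (glucose − 100)/100
= 136 + 2.4 · (800 − 100)/100
= 136 + 16.8
= 152.8 mEq/L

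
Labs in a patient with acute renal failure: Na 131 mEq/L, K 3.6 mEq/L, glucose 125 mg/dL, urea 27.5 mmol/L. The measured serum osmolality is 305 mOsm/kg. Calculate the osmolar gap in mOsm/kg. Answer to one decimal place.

8.6 mOsm/kg

Calculated osmolality = 2·Na + glucose/18 + urea
= 2·131 + 125/18 + 27.5
= 262 + 6.94 + 27.50
= 296.44 mOsm/kg ≈ 296.4 mOsm/kg
Osmolar gap = measured − calculated = 305 − 296.4 = 8.6 mOsm/kg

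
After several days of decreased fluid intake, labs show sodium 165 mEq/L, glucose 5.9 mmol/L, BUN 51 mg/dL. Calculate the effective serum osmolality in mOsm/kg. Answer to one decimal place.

335.9 mOsm/kg

Effective osmolality excludes urea (freely permeant across cell membranes):
2·Na + glucose
= 2·165 + 5.9
= 330 + 5.9
= 335.9 mOsm/kg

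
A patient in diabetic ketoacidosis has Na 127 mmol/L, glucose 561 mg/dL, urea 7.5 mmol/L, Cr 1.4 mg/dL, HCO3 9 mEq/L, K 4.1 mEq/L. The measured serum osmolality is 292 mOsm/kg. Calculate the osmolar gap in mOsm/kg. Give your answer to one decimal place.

-0.7 mOsm/kg

Calculated osmolality = 2·Na + glucose/18 + urea
= 2·127 + 561/18 + 7.5
= 254 + 31.17 + 7.50
= 292.67 mOsm/kg ≈ 292.7 mOsm/kg
Osmolar gap = measured − calculated = 292 − 292.7 = -0.7 mOsm/kg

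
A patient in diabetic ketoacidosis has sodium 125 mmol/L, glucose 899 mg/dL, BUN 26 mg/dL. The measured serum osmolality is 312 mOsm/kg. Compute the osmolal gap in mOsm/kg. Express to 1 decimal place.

2.8 mOsm/kg

Calculated osmolality = 2·Na + glucose/18 + BUN/2.8
= 2·125 + 899/18 + 26/2.8
= 250 + 49.94 + 9.29
= 309.23 mOsm/kg ≈ 309.2 mOsm/kg
Osmolar gap = measured − calculated = 312 − 309.2 = 2.8 mOsm/kg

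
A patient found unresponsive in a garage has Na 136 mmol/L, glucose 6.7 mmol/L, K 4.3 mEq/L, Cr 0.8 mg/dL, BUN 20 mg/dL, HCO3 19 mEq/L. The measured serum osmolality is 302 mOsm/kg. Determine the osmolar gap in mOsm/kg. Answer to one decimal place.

Calculated osmolality = 2·Na + glucose + BUN/2.8
= 2·136 + 6.7 + 20/2.8
= 272 + 6.70 + 7.14
= 285.84 mOsm/kg ≈ 285.8 mOsm/kg
Osmolar gap = measured − calculated = 302 − 285.8 = 16.2 mOsm/kg

16.2 mOsm/kg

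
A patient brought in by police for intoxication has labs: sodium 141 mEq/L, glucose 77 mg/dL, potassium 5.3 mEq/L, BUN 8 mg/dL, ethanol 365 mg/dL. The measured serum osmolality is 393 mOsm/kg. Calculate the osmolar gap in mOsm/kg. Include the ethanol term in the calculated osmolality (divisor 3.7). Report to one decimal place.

5.2 mOsm/kg

Calculated osmolality = 2·Na + glucose/18 + BUN/2.8 + ethanol/3.7
= 2·141 + 77/18 + 8/2.8 + 365/3.7
= 282 + 4.28 + 2.86 + 98.65
= 387.79 mOsm/kg ≈ 387.8 mOsm/kg
Osmolar gap = measured − calculated = 393 − 387.8 = 5.2 mOsm/kg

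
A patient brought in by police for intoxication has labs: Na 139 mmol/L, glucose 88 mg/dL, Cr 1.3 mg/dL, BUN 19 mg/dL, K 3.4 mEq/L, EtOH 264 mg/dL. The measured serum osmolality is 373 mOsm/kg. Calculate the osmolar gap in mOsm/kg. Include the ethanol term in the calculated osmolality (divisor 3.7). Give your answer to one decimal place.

12.0 mOsm/kg

Calculated osmolality = 2·Na + glucose/18 + BUN/2.8 + ethanol/3.7
= 2·139 + 88/18 + 19/2.8 + 264/3.7
= 278 + 4.89 + 6.79 + 71.35
= 361.03 mOsm/kg ≈ 361.0 mOsm/kg
Osmolar gap = measured − calculated = 373 − 361.0 = 12.0 mOsm/kg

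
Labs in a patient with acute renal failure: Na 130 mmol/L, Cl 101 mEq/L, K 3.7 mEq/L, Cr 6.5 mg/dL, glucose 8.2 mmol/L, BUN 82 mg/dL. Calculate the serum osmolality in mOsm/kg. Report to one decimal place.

Calculated osmolality = 2·Na + glucose + BUN/2.8
= 2·130 + 8.2 + 82/2.8
= 260 + 8.20 + 29.29
= 297.49 mOsm/kg

297.5 mOsm/kg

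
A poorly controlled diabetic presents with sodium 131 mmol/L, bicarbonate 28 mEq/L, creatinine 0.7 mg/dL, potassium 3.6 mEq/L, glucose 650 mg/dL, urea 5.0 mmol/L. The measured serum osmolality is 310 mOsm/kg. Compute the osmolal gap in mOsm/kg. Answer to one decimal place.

6.9 mOsm/kg

Calculated osmolality = 2·Na + glucose/18 + urea
= 2·131 + 650/18 + 5
= 262 + 36.11 + 5
= 303.11 mOsm/kg ≈ 303.1 mOsm/kg
Osmolar gap = measured − calculated = 310 − 303.1 = 6.9 mOsm/kg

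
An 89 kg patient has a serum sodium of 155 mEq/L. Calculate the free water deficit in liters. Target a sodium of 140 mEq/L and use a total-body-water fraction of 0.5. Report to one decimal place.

TBW = 0.5 · 89 = 44.5 L
Free water deficit = TBW · (Na/140 − 1)
= 44.5 · (155/140 − 1)
= 44.5 · 0.1071
= 4.77 L

4.8 L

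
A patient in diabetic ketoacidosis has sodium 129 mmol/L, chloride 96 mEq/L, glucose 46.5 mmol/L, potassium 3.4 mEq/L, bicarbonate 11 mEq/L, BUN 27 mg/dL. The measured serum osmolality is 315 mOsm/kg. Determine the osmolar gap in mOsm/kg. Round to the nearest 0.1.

0.9 mOsm/kg

Calculated osmolality = 2·Na + glucose + BUN/2.8
= 2·129 + 46.5 + 27/2.8
= 258 + 46.50 + 9.64
= 314.14 mOsm/kg ≈ 314.1 mOsm/kg
Osmolar gap = measured − calculated = 315 − 314.1 = 0.9 mOsm/kg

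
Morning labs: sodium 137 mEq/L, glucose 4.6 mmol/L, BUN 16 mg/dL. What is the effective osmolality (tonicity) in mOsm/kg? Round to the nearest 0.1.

Effective osmolality excludes urea (freely permeant across cell membranes):
2·Na + glucose
= 2·137 + 4.6
= 274 + 4.6
= 278.6 mOsm/kg

278.6 mOsm/kg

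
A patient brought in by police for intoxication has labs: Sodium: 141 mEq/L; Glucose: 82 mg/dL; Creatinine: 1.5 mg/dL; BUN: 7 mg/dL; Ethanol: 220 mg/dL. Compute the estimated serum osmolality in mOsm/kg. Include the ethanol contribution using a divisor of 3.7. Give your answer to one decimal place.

348.5 mOsm/kg

Calculated osmolality = 2·Na + glucose/18 + BUN/2.8 + ethanol/3.7
= 2·141 + 82/18 + 7/2.8 + 220/3.7
= 282 + 4.56 + 2.50 + 59.46
= 348.52 mOsm/kg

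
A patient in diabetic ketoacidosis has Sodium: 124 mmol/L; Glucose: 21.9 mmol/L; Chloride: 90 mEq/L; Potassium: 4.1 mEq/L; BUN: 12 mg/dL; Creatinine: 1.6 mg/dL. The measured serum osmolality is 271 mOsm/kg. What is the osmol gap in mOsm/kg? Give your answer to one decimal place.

-3.2 mOsm/kg

Calculated osmolality = 2·Na + glucose + BUN/2.8
= 2·124 + 21.9 + 12/2.8
= 248 + 21.90 + 4.29
= 274.19 mOsm/kg ≈ 274.2 mOsm/kg
Osmolar gap = measured − calculated = 271 − 274.2 = -3.2 mOsm/kg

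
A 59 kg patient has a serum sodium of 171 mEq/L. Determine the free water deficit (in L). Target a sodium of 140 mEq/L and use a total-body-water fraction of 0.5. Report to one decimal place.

6.5 L

TBW = 0.5 · 59 = 29.5 L
Free water deficit = TBW · (Na/140 − 1)
= 29.5 · (171/140 − 1)
= 29.5 · 0.2214
= 6.53 L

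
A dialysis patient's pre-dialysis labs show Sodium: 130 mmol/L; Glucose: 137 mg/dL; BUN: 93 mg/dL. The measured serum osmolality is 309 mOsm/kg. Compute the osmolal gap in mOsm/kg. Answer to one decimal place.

Calculated osmolality = 2·Na + glucose/18 + BUN/2.8
= 2·130 + 137/18 + 93/2.8
= 260 + 7.61 + 33.21
= 300.82 mOsm/kg ≈ 300.8 mOsm/kg
Osmolar gap = measured − calculated = 309 − 300.8 = 8.2 mOsm/kg

8.2 mOsm/kg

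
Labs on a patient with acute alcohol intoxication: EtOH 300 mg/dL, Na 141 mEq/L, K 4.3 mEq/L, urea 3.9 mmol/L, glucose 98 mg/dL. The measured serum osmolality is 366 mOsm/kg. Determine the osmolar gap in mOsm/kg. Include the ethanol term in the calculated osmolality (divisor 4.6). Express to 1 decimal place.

Calculated osmolality = 2·Na + glucose/18 + urea + ethanol/4.6
= 2·141 + 98/18 + 3.9 + 300/4.6
= 282 + 5.44 + 3.90 + 65.22
= 356.56 mOsm/kg ≈ 356.6 mOsm/kg
Osmolar gap = measured − calculated = 366 − 356.6 = 9.4 mOsm/kg

9.4 mOsm/kg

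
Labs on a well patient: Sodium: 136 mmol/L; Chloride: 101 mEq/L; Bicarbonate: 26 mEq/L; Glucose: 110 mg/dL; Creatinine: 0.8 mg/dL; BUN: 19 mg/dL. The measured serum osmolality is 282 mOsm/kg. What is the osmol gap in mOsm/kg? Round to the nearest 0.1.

-2.9 mOsm/kg

Calculated osmolality = 2·Na + glucose/18 + BUN/2.8
= 2·136 + 110/18 + 19/2.8
= 272 + 6.11 + 6.79
= 284.9 mOsm/kg ≈ 284.9 mOsm/kg
Osmolar gap = measured − calculated = 282 − 284.9 = -2.9 mOsm/kg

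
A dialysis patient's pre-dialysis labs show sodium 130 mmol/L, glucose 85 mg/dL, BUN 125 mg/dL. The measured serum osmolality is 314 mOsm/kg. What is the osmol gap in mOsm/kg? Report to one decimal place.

Calculated osmolality = 2·Na + glucose/18 + BUN/2.8
= 2·130 + 85/18 + 125/2.8
= 260 + 4.72 + 44.64
= 309.36 mOsm/kg ≈ 309.4 mOsm/kg
Osmolar gap = measured − calculated = 314 − 309.4 = 4.6 mOsm/kg

4.6 mOsm/kg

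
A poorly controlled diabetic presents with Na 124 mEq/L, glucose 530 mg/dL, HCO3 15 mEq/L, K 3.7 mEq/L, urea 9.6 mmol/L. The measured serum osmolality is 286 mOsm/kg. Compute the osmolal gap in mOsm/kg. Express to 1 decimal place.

Calculated osmolality = 2·Na + glucose/18 + urea
= 2·124 + 530/18 + 9.6
= 248 + 29.44 + 9.60
= 287.04 mOsm/kg ≈ 287.0 mOsm/kg
Osmolar gap = measured − calculated = 286 − 287.0 = -1.0 mOsm/kg

-1.0 mOsm/kg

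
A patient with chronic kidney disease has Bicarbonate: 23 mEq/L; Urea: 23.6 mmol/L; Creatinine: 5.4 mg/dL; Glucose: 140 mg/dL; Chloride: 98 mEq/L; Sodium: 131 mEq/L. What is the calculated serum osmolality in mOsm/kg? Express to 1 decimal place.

Calculated osmolality = 2·Na + glucose/18 + urea
= 2·131 + 140/18 + 23.6
= 262 + 7.78 + 23.60
= 293.38 mOsm/kg

293.4 mOsm/kg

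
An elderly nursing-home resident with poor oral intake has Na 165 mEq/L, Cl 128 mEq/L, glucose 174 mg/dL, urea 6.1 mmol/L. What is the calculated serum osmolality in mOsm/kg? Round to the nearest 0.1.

Calculated osmolality = 2·Na + glucose/18 + urea
= 2·165 + 174/18 + 6.1
= 330 + 9.67 + 6.10
= 345.77 mOsm/kg

345.8 mOsm/kg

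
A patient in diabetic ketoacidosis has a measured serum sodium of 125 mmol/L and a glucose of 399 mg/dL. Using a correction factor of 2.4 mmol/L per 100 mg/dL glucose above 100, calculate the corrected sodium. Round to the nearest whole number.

132 mmol/L

Corrected Na = measured Na + 2.4 · (glucose − 100)/100
= 125 + 2.4 · (399 − 100)/100
= 125 + 7.2
= 132.2 mmol/L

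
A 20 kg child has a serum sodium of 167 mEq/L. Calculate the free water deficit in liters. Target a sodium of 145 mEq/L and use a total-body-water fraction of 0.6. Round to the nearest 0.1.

1.8 L

TBW = 0.6 · 20 = 12 L
Free water deficit = TBW · (Na/145 − 1)
= 12 · (167/145 − 1)
= 12 · 0.1517
= 1.82 L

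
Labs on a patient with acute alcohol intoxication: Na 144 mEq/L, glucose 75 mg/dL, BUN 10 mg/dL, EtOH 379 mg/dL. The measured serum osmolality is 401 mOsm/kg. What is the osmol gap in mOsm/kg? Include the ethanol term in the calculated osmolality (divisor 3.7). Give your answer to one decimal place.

Calculated osmolality = 2·Na + glucose/18 + BUN/2.8 + ethanol/3.7
= 2·144 + 75/18 + 10/2.8 + 379/3.7
= 288 + 4.17 + 3.57 + 102.43
= 398.17 mOsm/kg ≈ 398.2 mOsm/kg
Osmolar gap = measured − calculated = 401 − 398.2 = 2.8 mOsm/kg

2.8 mOsm/kg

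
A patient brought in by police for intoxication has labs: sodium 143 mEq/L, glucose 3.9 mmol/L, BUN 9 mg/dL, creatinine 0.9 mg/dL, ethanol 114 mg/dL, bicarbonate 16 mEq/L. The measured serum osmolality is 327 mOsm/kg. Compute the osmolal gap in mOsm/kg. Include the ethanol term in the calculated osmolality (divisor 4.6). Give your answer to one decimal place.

Calculated osmolality = 2·Na + glucose + BUN/2.8 + ethanol/4.6
= 2·143 + 3.9 + 9/2.8 + 114/4.6
= 286 + 3.90 + 3.21 + 24.78
= 317.89 mOsm/kg ≈ 317.9 mOsm/kg
Osmolar gap = measured − calculated = 327 − 317.9 = 9.1 mOsm/kg

9.1 mOsm/kg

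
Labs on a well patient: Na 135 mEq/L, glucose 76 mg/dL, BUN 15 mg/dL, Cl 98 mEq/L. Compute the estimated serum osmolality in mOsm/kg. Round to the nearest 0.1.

279.6 mOsm/kg

Calculated osmolality = 2·Na + glucose/18 + BUN/2.8
= 2·135 + 76/18 + 15/2.8
= 270 + 4.22 + 5.36
= 279.58 mOsm/kg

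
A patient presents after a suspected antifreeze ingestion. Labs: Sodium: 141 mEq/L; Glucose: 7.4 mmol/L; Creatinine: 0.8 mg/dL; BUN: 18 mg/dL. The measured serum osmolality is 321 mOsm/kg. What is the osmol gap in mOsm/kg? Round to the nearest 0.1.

Calculated osmolality = 2·Na + glucose + BUN/2.8
= 2·141 + 7.4 + 18/2.8
= 282 + 7.40 + 6.43
= 295.83 mOsm/kg ≈ 295.8 mOsm/kg
Osmolar gap = measured − calculated = 321 − 295.8 = 25.2 mOsm/kg

25.2 mOsm/kg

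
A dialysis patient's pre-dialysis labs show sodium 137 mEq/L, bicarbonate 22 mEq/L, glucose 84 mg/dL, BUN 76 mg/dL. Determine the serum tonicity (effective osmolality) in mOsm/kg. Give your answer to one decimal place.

278.7 mOsm/kg

Effective osmolality excludes urea (freely permeant across cell membranes):
2·Na + glucose/18
= 2·137 + 84/18
= 274 + 4.67
= 278.67 mOsm/kg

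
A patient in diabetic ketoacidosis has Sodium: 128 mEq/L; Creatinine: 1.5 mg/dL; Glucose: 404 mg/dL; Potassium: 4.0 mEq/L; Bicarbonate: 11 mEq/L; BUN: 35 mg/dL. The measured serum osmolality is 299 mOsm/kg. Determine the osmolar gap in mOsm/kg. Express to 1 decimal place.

8.1 mOsm/kg

Calculated osmolality = 2·Na + glucose/18 + BUN/2.8
= 2·128 + 404/18 + 35/2.8
= 256 + 22.44 + 12.50
= 290.94 mOsm/kg ≈ 290.9 mOsm/kg
Osmolar gap = measured − calculated = 299 − 290.9 = 8.1 mOsm/kg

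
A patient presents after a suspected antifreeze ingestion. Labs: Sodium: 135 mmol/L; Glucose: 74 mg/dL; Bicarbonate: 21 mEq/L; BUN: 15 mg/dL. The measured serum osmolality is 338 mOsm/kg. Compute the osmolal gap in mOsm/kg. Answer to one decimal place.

Calculated osmolality = 2·Na + glucose/18 + BUN/2.8
= 2·135 + 74/18 + 15/2.8
= 270 + 4.11 + 5.36
= 279.47 mOsm/kg ≈ 279.5 mOsm/kg
Osmolar gap = measured − calculated = 338 − 279.5 = 58.5 mOsm/kg

58.5 mOsm/kg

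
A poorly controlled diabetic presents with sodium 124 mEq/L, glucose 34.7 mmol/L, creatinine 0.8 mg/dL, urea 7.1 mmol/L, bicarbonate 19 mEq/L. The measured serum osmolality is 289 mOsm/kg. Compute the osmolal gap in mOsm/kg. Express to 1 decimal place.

Calculated osmolality = 2·Na + glucose + urea
= 2·124 + 34.7 + 7.1
= 248 + 34.70 + 7.10
= 289.8 mOsm/kg ≈ 289.8 mOsm/kg
Osmolar gap = measured − calculated = 289 − 289.8 = -0.8 mOsm/kg

-0.8 mOsm/kg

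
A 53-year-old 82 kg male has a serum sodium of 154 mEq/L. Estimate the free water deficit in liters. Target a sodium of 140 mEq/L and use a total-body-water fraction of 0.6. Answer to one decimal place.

4.9 L

TBW = 0.6 · 82 = 49.2 L
Free water deficit = TBW · (Na/140 − 1)
= 49.2 · (154/140 − 1)
= 49.2 · 0.1
= 4.92 L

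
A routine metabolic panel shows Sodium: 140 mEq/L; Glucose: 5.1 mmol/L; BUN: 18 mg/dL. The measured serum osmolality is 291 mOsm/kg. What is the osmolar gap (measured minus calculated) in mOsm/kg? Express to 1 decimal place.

-0.5 mOsm/kg

Calculated osmolality = 2·Na + glucose + BUN/2.8
= 2·140 + 5.1 + 18/2.8
= 280 + 5.10 + 6.43
= 291.53 mOsm/kg ≈ 291.5 mOsm/kg
Osmolar gap = measured − calculated = 291 − 291.5 = -0.5 mOsm/kg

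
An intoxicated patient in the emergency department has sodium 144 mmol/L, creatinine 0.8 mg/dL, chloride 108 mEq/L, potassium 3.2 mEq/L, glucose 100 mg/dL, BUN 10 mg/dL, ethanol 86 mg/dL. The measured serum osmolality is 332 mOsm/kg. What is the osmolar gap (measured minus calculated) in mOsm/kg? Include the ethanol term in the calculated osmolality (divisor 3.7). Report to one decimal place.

11.6 mOsm/kg

Calculated osmolality = 2·Na + glucose/18 + BUN/2.8 + ethanol/3.7
= 2·144 + 100/18 + 10/2.8 + 86/3.7
= 288 + 5.56 + 3.57 + 23.24
= 320.37 mOsm/kg ≈ 320.4 mOsm/kg
Osmolar gap = measured − calculated = 332 − 320.4 = 11.6 mOsm/kg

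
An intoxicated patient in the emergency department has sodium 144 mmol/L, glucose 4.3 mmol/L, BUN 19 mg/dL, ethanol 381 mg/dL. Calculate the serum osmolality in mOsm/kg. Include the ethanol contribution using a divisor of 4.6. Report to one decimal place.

Calculated osmolality = 2·Na + glucose + BUN/2.8 + ethanol/4.6
= 2·144 + 4.3 + 19/2.8 + 381/4.6
= 288 + 4.30 + 6.79 + 82.83
= 381.92 mOsm/kg

381.9 mOsm/kg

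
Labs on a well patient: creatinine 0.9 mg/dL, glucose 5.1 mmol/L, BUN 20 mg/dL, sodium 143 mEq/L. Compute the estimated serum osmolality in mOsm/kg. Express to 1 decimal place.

Calculated osmolality = 2·Na + glucose + BUN/2.8
= 2·143 + 5.1 + 20/2.8
= 286 + 5.10 + 7.14
= 298.24 mOsm/kg

298.2 mOsm/kg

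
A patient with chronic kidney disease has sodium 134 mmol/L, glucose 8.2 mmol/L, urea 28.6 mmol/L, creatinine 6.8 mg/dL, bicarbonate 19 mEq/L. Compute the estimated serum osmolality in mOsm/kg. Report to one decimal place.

304.8 mOsm/kg

Calculated osmolality = 2·Na + glucose + urea
= 2·134 + 8.2 + 28.6
= 268 + 8.20 + 28.60
= 304.8 mOsm/kg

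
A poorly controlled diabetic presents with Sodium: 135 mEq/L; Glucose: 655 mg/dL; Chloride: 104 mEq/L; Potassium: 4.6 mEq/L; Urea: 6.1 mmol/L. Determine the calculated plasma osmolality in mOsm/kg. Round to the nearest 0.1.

Calculated osmolality = 2·Na + glucose/18 + urea
= 2·135 + 655/18 + 6.1
= 270 + 36.39 + 6.10
= 312.49 mOsm/kg

312.5 mOsm/kg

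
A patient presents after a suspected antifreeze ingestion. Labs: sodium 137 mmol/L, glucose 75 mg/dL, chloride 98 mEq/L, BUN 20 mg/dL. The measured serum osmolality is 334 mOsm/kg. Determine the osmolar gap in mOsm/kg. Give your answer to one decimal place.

Calculated osmolality = 2·Na + glucose/18 + BUN/2.8
= 2·137 + 75/18 + 20/2.8
= 274 + 4.17 + 7.14
= 285.31 mOsm/kg ≈ 285.3 mOsm/kg
Osmolar gap = measured − calculated = 334 − 285.3 = 48.7 mOsm/kg

48.7 mOsm/kg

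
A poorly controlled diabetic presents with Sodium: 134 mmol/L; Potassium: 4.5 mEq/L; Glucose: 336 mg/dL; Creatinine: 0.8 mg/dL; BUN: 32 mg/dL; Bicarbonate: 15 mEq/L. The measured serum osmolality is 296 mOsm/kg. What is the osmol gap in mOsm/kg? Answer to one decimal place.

-2.1 mOsm/kg

Calculated osmolality = 2·Na + glucose/18 + BUN/2.8
= 2·134 + 336/18 + 32/2.8
= 268 + 18.67 + 11.43
= 298.1 mOsm/kg ≈ 298.1 mOsm/kg
Osmolar gap = measured − calculated = 296 − 298.1 = -2.1 mOsm/kg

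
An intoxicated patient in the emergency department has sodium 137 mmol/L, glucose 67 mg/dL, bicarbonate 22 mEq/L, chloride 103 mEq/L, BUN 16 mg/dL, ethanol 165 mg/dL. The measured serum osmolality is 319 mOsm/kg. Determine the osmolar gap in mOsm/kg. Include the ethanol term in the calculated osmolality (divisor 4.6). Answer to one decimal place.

-0.3 mOsm/kg

Calculated osmolality = 2·Na + glucose/18 + BUN/2.8 + ethanol/4.6
= 2·137 + 67/18 + 16/2.8 + 165/4.6
= 274 + 3.72 + 5.71 + 35.87
= 319.3 mOsm/kg ≈ 319.3 mOsm/kg
Osmolar gap = measured − calculated = 319 − 319.3 = -0.3 mOsm/kg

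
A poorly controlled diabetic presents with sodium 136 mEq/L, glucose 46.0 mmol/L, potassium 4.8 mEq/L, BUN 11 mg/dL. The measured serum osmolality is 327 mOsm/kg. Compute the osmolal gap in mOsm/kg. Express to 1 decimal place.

5.1 mOsm/kg

Calculated osmolality = 2·Na + glucose + BUN/2.8
= 2·136 + 46 + 11/2.8
= 272 + 46 + 3.93
= 321.93 mOsm/kg ≈ 321.9 mOsm/kg
Osmolar gap = measured − calculated = 327 − 321.9 = 5.1 mOsm/kg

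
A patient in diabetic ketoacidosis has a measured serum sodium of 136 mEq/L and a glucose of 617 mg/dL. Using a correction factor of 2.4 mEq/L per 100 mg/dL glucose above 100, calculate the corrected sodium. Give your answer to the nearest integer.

148 mEq/L

Corrected Na = measured Na + 2.4 · (glucose − 100)/100
= 136 + 2.4 · (617 − 100)/100
= 136 + 12.4
= 148.4 mEq/L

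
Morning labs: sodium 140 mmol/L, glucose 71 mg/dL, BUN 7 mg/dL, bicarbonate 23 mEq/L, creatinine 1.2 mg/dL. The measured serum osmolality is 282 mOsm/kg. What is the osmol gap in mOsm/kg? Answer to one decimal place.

-4.4 mOsm/kg

Calculated osmolality = 2·Na + glucose/18 + BUN/2.8
= 2·140 + 71/18 + 7/2.8
= 280 + 3.94 + 2.50
= 286.44 mOsm/kg ≈ 286.4 mOsm/kg
Osmolar gap = measured − calculated = 282 − 286.4 = -4.4 mOsm/kg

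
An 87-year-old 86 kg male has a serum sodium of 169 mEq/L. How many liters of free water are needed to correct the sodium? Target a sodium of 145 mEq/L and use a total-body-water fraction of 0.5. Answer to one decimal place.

TBW = 0.5 · 86 = 43 L
Free water deficit = TBW · (Na/145 − 1)
= 43 · (169/145 − 1)
= 43 · 0.1655
= 7.12 L

7.1 L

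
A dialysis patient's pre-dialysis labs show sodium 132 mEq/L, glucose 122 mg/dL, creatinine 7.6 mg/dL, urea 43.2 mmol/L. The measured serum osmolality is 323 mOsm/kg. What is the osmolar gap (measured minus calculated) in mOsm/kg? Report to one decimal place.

Calculated osmolality = 2·Na + glucose/18 + urea
= 2·132 + 122/18 + 43.2
= 264 + 6.78 + 43.20
= 313.98 mOsm/kg ≈ 314.0 mOsm/kg
Osmolar gap = measured − calculated = 323 − 314.0 = 9.0 mOsm/kg

9.0 mOsm/kg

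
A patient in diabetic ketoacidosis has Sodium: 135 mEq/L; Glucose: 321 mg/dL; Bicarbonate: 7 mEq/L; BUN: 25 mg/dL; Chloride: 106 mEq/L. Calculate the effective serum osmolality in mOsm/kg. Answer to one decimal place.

287.8 mOsm/kg

Effective osmolality excludes urea (freely permeant across cell membranes):
2·Na + glucose/18
= 2·135 + 321/18
= 270 + 17.83
= 287.83 mOsm/kg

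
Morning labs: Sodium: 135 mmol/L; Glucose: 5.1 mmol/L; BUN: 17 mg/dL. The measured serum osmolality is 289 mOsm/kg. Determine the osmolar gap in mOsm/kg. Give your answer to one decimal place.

7.8 mOsm/kg

Calculated osmolality = 2·Na + glucose + BUN/2.8
= 2·135 + 5.1 + 17/2.8
= 270 + 5.10 + 6.07
= 281.17 mOsm/kg ≈ 281.2 mOsm/kg
Osmolar gap = measured − calculated = 289 − 281.2 = 7.8 mOsm/kg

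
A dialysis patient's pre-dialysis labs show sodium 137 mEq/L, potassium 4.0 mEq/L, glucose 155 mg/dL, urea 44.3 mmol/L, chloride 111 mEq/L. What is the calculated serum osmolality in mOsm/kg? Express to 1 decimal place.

326.9 mOsm/kg

Calculated osmolality = 2·Na + glucose/18 + urea
= 2·137 + 155/18 + 44.3
= 274 + 8.61 + 44.30
= 326.91 mOsm/kg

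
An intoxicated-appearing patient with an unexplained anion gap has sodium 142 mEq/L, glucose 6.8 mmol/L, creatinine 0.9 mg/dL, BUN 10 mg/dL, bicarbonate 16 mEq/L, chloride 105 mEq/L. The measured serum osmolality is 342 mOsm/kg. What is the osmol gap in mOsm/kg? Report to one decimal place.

Calculated osmolality = 2·Na + glucose + BUN/2.8
= 2·142 + 6.8 + 10/2.8
= 284 + 6.80 + 3.57
= 294.37 mOsm/kg ≈ 294.4 mOsm/kg
Osmolar gap = measured − calculated = 342 − 294.4 = 47.6 mOsm/kg

47.6 mOsm/kg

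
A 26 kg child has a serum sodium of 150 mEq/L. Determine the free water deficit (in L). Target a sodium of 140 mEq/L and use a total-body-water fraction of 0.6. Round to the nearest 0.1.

TBW = 0.6 · 26 = 15.6 L
Free water deficit = TBW · (Na/140 − 1)
= 15.6 · (150/140 − 1)
= 15.6 · 0.0714
= 1.11 L

1.1 L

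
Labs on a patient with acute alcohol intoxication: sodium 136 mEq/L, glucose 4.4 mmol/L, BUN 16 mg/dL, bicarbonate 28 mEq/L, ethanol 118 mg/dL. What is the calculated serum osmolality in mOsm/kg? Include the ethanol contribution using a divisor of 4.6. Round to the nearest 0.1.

Calculated osmolality = 2·Na + glucose + BUN/2.8 + ethanol/4.6
= 2·136 + 4.4 + 16/2.8 + 118/4.6
= 272 + 4.40 + 5.71 + 25.65
= 307.76 mOsm/kg

307.8 mOsm/kg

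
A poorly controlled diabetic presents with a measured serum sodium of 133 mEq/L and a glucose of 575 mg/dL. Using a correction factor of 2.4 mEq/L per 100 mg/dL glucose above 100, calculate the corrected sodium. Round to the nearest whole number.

Corrected Na = measured Na + 2.4 · (glucose − 100)/100
= 133 + 2.4 · (575 − 100)/100
= 133 + 11.4
= 144.4 mEq/L

144 mEq/L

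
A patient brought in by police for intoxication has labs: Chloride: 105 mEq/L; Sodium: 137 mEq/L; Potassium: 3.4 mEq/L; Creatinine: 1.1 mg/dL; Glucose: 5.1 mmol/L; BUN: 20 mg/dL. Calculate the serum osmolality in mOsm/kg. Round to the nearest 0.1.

286.2 mOsm/kg

Calculated osmolality = 2·Na + glucose + BUN/2.8
= 2·137 + 5.1 + 20/2.8
= 274 + 5.10 + 7.14
= 286.24 mOsm/kg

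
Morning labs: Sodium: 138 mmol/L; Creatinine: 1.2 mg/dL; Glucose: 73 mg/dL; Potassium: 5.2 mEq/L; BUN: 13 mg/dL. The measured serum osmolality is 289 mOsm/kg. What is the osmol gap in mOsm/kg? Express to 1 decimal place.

Calculated osmolality = 2·Na + glucose/18 + BUN/2.8
= 2·138 + 73/18 + 13/2.8
= 276 + 4.06 + 4.64
= 284.7 mOsm/kg ≈ 284.7 mOsm/kg
Osmolar gap = measured − calculated = 289 − 284.7 = 4.3 mOsm/kg

4.3 mOsm/kg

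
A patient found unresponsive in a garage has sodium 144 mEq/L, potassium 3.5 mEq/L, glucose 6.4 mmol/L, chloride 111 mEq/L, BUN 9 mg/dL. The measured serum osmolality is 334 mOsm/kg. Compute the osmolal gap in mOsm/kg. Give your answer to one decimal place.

36.4 mOsm/kg

Calculated osmolality = 2·Na + glucose + BUN/2.8
= 2·144 + 6.4 + 9/2.8
= 288 + 6.40 + 3.21
= 297.61 mOsm/kg ≈ 297.6 mOsm/kg
Osmolar gap = measured − calculated = 334 − 297.6 = 36.4 mOsm/kg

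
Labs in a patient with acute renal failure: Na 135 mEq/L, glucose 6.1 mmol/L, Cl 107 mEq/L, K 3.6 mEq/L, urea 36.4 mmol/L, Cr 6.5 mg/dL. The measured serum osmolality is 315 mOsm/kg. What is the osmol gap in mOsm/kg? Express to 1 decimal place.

Calculated osmolality = 2·Na + glucose + urea
= 2·135 + 6.1 + 36.4
= 270 + 6.10 + 36.40
= 312.5 mOsm/kg ≈ 312.5 mOsm/kg
Osmolar gap = measured − calculated = 315 − 312.5 = 2.5 mOsm/kg

2.5 mOsm/kg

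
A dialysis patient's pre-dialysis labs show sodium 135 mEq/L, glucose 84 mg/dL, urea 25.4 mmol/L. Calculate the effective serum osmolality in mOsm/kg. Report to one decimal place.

Effective osmolality excludes urea (freely permeant across cell membranes):
2·Na + glucose/18
= 2·135 + 84/18
= 270 + 4.67
= 274.67 mOsm/kg

274.7 mOsm/kg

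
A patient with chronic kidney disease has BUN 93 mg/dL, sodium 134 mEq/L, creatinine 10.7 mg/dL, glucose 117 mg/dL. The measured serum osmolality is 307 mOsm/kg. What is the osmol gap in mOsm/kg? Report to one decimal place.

-0.7 mOsm/kg

Calculated osmolality = 2·Na + glucose/18 + BUN/2.8
= 2·134 + 117/18 + 93/2.8
= 268 + 6.50 + 33.21
= 307.71 mOsm/kg ≈ 307.7 mOsm/kg
Osmolar gap = measured − calculated = 307 − 307.7 = -0.7 mOsm/kg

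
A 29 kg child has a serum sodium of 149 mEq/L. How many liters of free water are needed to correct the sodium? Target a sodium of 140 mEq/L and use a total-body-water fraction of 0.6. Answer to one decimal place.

TBW = 0.6 · 29 = 17.4 L
Free water deficit = TBW · (Na/140 − 1)
= 17.4 · (149/140 − 1)
= 17.4 · 0.0643
= 1.12 L

1.1 L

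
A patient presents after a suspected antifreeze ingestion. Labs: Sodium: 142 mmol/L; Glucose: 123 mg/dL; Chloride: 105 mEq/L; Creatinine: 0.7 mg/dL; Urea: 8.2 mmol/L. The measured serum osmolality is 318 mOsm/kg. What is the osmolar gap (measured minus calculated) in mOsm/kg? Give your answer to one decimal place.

Calculated osmolality = 2·Na + glucose/18 + urea
= 2·142 + 123/18 + 8.2
= 284 + 6.83 + 8.20
= 299.03 mOsm/kg ≈ 299.0 mOsm/kg
Osmolar gap = measured − calculated = 318 − 299.0 = 19.0 mOsm/kg

19.0 mOsm/kg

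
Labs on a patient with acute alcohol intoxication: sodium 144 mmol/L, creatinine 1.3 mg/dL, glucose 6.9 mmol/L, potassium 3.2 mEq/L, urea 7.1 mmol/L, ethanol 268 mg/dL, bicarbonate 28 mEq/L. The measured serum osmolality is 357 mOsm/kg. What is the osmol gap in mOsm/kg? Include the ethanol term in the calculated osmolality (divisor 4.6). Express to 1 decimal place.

Calculated osmolality = 2·Na + glucose + urea + ethanol/4.6
= 2·144 + 6.9 + 7.1 + 268/4.6
= 288 + 6.90 + 7.10 + 58.26
= 360.26 mOsm/kg ≈ 360.3 mOsm/kg
Osmolar gap = measured − calculated = 357 − 360.3 = -3.3 mOsm/kg

-3.3 mOsm/kg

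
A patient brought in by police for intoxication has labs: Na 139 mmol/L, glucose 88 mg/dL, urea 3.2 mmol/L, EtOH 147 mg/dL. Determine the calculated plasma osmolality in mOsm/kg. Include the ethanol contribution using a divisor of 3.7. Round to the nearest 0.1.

325.8 mOsm/kg

Calculated osmolality = 2·Na + glucose/18 + urea + ethanol/3.7
= 2·139 + 88/18 + 3.2 + 147/3.7
= 278 + 4.89 + 3.20 + 39.73
= 325.82 mOsm/kg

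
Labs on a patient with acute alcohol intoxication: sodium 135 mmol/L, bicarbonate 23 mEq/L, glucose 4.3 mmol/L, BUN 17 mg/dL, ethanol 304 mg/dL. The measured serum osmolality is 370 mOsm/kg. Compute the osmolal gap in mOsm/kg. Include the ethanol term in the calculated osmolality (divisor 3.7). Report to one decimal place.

Calculated osmolality = 2·Na + glucose + BUN/2.8 + ethanol/3.7
= 2·135 + 4.3 + 17/2.8 + 304/3.7
= 270 + 4.30 + 6.07 + 82.16
= 362.53 mOsm/kg ≈ 362.5 mOsm/kg
Osmolar gap = measured − calculated = 370 − 362.5 = 7.5 mOsm/kg

7.5 mOsm/kg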